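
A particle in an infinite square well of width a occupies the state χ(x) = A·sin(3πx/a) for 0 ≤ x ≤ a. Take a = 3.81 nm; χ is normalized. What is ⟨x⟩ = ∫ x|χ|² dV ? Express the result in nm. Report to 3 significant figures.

The expectation value is the |χ|²-weighted average of x: ∫ x|χ|² dx.
Since the A² factors cancel between numerator and denominator, ⟨x⟩ = a/2.
Putting a = 3.81 gives 1.905.

⟨x⟩ ≈ 1.91 nm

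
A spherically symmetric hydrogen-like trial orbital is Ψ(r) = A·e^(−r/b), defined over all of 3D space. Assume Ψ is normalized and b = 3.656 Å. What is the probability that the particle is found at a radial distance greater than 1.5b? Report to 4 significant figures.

Integrate the radial probability density 4πr²|Ψ|² over r > 1.5b.
The full normalization integral is A²·[π·b^3] = 1, fixing A².
Let u = r/b; then A², 4π and the length scale all cancel, so P = ∫_{1.5}^{∞} u^2·e^(-2·u) du ÷ ∫_{0}^{∞} u^2·e^(-2·u) du.
Using ∫ u^2·e^(-2·u) du = -(2·u^2 + 2·u + 1)·e^(-2·u)/4, the numerator is 17·e^(-3)/8 and the denominator is 1/4.
The region integral divided by the full integral gives P = 0.42319.

P ≈ 0.4232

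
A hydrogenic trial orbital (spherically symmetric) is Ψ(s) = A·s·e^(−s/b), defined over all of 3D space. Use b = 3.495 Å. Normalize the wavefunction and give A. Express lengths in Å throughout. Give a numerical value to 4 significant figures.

Require ∫ |Ψ|² 4πs² ds = 1 over the whole domain.
The angular integral contributes 4π, leaving ∫₀^∞ s²|Ψ|² ds.
∫|Ψ|² 4πs² ds = A²·(3·π·b^5).
So A² = (3·π·b^5)^(−1).
Plugging in b = 3.495 yields A = 0.014264.

A ≈ 0.01426 Å^(-5/2)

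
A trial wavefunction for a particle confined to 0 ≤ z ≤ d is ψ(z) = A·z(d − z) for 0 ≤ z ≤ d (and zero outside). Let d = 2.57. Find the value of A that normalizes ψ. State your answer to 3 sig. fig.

The normalization condition is ∫|ψ|² dz = 1 from 0 to d.
Expanding the polynomial and integrating term by term, with ψ = A·z(d − z), the integral evaluates to A²·[d^5/30].
Setting this equal to 1 gives A² = 1/(d^5/30).
Substituting d = 2.57 gives A² = 0.2676, so A = 0.5173.

A ≈ 0.517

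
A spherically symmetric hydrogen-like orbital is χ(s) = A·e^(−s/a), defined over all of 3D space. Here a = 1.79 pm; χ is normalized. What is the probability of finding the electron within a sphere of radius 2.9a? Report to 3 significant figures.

P = ∫ |χ|² 4πs² ds over s ≤ 2.9a.
A² is fixed by ∫₀^∞ 4πs²|χ|² ds = 1, i.e. A² = (π·a^3)^(−1).
Substituting u = s/a, A², 4π and the length scale all cancel in the ratio: P = ∫_{0}^{2.9} u^2·e^(-2·u) du / ∫_{0}^{∞} u^2·e^(-2·u) du.
An antiderivative of u^2·e^(-2·u) is -(2·u^2 + 2·u + 1)·e^(-2·u)/4; evaluating from 0 to 2.9 gives 1/4 - 1181·e^(-29/5)/200, while the full integral is 1/4.
The region integral divided by the full integral gives P = 0.9285.

P ≈ 0.928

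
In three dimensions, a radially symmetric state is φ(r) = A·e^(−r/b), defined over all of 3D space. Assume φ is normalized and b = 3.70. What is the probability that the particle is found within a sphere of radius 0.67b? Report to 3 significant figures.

Integrate the radial probability density 4πr²|φ|² over r ≤ 0.67b.
The full normalization integral is A²·[π·b^3] = 1, fixing A².
Let u = r/b; then A², 4π and the length scale all cancel, so P = ∫_{0}^{0.67} u^2·e^(-2·u) du ÷ ∫_{0}^{∞} u^2·e^(-2·u) du.
With ∫ u^2·e^(-2·u) du = -(2·u^2 + 2·u + 1)·e^(-2·u)/4 + C, the region integral is ≈ 0.038049 and the full one is 1/4.
Taking the ratio yields P = 0.1522.

P ≈ 0.152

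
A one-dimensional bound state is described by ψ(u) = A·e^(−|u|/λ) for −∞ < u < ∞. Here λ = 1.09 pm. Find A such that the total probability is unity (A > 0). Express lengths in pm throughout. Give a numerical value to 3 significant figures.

Normalization requires ∫|ψ|² du = 1, integrated from −∞ to ∞.
∫|ψ|² du = A²·(λ).
Hence A² = 1/[λ].
Substituting λ = 1.09 gives A² = 0.9174, so A = 0.9578.

A ≈ 0.958 pm^(-1/2)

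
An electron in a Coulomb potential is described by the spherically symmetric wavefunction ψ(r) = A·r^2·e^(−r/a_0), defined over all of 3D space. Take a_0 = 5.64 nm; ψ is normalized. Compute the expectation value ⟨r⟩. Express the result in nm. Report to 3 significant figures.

⟨r⟩ ≈ 19.7 nm

By definition ⟨r⟩ = ∫ r |ψ(r)|² 4πr² dr.
Evaluating both integrals, ⟨r⟩ = 7·a_0/2.
With a_0 = 5.64, ⟨r⟩ = 19.74.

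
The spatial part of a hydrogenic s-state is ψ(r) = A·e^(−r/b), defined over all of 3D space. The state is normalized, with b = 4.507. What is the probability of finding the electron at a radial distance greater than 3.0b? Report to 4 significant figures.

P ≈ 0.06197

With dV = 4πr²dr, the probability is ∫|ψ|² dV over r > 3.0b.
A² is fixed by ∫₀^∞ 4πr²|ψ|² dr = 1, i.e. A² = (π·b^3)^(−1).
Let u = r/b; then A², 4π and the length scale all cancel, so P = ∫_{3.0}^{∞} u^2·e^(-2·u) du ÷ ∫_{0}^{∞} u^2·e^(-2·u) du.
Using ∫ u^2·e^(-2·u) du = -(2·u^2 + 2·u + 1)·e^(-2·u)/4, the numerator is 25·e^(-6)/4 and the denominator is 1/4.
Taking the ratio yields P = 0.061969.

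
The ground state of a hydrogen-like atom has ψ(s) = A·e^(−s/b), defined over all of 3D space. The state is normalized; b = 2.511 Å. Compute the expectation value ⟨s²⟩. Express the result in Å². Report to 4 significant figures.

⟨s²⟩ = ∫ s^2 |ψ|² 4πs² ds over the full domain.
Evaluating both integrals, ⟨s²⟩ = 3·b^2.
Putting b = 2.511 gives 18.915.

⟨s^2⟩ ≈ 18.92 Å^2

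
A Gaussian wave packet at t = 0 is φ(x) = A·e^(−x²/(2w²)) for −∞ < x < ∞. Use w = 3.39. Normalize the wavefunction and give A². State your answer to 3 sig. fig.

A^2 ≈ 0.166

Require ∫ |φ|² dx = 1 over the whole domain.
With ∫_{−∞}^{∞} x^(2m) e^(−αx²) dx = (2m−1)!!·√π / (2^m α^(m+1/2)), with φ = A·e^(−x²/(2w²)), the integral evaluates to A²·[√(π)·w].
So A² = (√(π)·w)^(−1).
Plugging in w = 3.39 yields A = 0.4080.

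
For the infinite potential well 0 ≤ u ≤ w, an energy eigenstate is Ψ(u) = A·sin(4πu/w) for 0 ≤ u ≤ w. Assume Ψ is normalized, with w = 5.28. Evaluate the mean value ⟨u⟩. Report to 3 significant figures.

⟨u⟩ ≈ 2.64

By definition ⟨u⟩ = ∫ u |Ψ(u)|² du.
Using sin²θ = (1 − cos 2θ)/2, the ratio of the moment integral to the normalization integral gives ⟨u⟩ = w/2.
Putting w = 5.28 gives 2.640.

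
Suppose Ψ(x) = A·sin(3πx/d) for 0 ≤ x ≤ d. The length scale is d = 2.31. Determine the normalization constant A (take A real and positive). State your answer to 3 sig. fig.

Require ∫ |Ψ|² dx = 1 over the whole domain.
Carrying out the integral gives A² · d/2.
Plugging in d = 2.31 yields A = 0.9305.

A ≈ 0.930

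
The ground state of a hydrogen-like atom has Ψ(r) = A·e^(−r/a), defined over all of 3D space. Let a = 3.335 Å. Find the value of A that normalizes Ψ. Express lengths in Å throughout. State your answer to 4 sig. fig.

A ≈ 0.09264 Å^(-3/2)

Normalization requires ∫|Ψ|² 4πr² dr = 1, integrated from 0 to ∞.
∫|Ψ|² 4πr² dr = A²·(π·a^3).
Setting this equal to 1 gives A² = 1/(π·a^3).
Plugging in a = 3.335 yields A = 0.092636.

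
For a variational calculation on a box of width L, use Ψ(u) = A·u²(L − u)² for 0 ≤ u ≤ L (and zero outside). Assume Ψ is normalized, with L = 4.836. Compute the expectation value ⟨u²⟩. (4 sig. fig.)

The expectation value is the |Ψ|²-weighted average of u^2: ∫ u^2|Ψ|² du.
The ratio of the moment integral to the normalization integral gives ⟨u²⟩ = 3·L^2/11.
With L = 4.836, ⟨u^2⟩ = 6.3782.

⟨u^2⟩ ≈ 6.378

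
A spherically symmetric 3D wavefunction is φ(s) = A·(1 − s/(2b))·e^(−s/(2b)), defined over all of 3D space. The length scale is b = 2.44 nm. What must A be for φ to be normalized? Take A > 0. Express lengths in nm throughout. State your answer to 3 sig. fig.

Require ∫ |φ|² 4πs² ds = 1 over the whole domain.
In 3D with spherical symmetry the volume element is 4πs² ds.
Recall ∫₀^∞ s^m e^(−s/β) ds = m!·β^(m+1), the integral (without the A² prefactor) comes out to 8·π·b^3.
Setting this equal to 1 gives A² = 1/(8·π·b^3).
With b = 2.44: A² = 0.002739 and A = 0.05234.

A ≈ 0.0523 nm^(-3/2)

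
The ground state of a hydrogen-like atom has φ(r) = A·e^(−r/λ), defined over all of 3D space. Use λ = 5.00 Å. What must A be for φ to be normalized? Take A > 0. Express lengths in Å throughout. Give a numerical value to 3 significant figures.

Require ∫ |φ|² 4πr² dr = 1 over the whole domain.
(Spherical symmetry: dV = 4πr² dr.)
Carrying out the integral gives A² · π·λ^3.
Hence A² = 1/[π·λ^3].
Plugging in λ = 5.00 yields A = 0.05046.

A ≈ 0.0505 Å^(-3/2)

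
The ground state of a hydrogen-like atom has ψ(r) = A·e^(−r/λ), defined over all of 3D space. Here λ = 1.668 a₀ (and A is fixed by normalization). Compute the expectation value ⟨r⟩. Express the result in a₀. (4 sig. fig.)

⟨r⟩ ≈ 2.502 a₀

The expectation value is the |ψ|²-weighted average of r: ∫ r|ψ|² 4πr² dr.
Using ∫₀^∞ rⁿ e^(−αr) dr = n!/αⁿ⁺¹, since the A² factors cancel between numerator and denominator, ⟨r⟩ = 3·λ/2.
Putting λ = 1.668 gives 2.5020.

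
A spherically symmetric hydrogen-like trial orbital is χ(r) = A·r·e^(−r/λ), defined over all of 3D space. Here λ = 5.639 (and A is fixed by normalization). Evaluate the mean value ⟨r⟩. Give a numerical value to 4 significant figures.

The expectation value is the |χ|²-weighted average of r: ∫ r|χ|² 4πr² dr.
The ratio of the moment integral to the normalization integral gives ⟨r⟩ = 5·λ/2.
With λ = 5.639, ⟨r⟩ = 14.098.

⟨r⟩ ≈ 14.10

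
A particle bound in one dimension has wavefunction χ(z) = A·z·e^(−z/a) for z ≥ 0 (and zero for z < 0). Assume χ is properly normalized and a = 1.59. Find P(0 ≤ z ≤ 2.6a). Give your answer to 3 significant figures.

P ≈ 0.891

|χ|² is the probability density, so P = ∫_{0}^{2.6a} |χ|² dz.
Since A² = 1/(a^3/4), this is the region integral divided by the full normalization integral.
Let u = z/a; then A² and the length scale cancel, so P = ∫_{0}^{2.6} u^2·e^(-2·u) du ÷ ∫_{0}^{∞} u^2·e^(-2·u) du.
Using ∫ u^2·e^(-2·u) du = -(2·u^2 + 2·u + 1)·e^(-2·u)/4, the numerator is 1/4 - 493·e^(-26/5)/100 and the denominator is 1/4.
This works out to P = 0.8912.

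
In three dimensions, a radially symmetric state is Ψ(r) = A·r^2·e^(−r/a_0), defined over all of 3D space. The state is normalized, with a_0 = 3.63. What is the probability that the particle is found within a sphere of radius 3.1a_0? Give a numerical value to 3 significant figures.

P ≈ 0.426

Integrate the radial probability density 4πr²|Ψ|² over r ≤ 3.1a_0.
The full normalization integral is A²·[45·π·a_0^7/2] = 1, fixing A².
Substituting u = r/a_0, A², 4π and the length scale all cancel in the ratio: P = ∫_{0}^{3.1} u^6·e^(-2·u) du / ∫_{0}^{∞} u^6·e^(-2·u) du.
Using ∫ u^6·e^(-2·u) du = -(4·u^6 + 12·u^5 + 30·u^4 + 60·u^3 + 90·u^2 + 90·u + 45)·e^(-2·u)/8, the numerator is ≈ 2.3951 and the denominator is 45/8.
This evaluates to P = 0.4258.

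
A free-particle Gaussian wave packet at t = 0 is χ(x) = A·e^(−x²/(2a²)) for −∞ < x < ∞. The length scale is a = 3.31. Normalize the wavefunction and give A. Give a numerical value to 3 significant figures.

Require ∫ |χ|² dx = 1 over the whole domain.
Differentiating ∫e^(−αx²) dx = √(π/α) under α to get the higher moments, ∫|χ|² dx = A²·(√(π)·a).
So A² = (√(π)·a)^(−1).
Plugging in a = 3.31 yields A = 0.4129.

A ≈ 0.413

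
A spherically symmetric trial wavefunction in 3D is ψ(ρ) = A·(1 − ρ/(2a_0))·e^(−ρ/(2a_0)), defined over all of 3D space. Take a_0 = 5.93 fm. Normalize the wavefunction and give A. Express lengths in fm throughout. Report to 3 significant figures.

A ≈ 0.0138 fm^(-3/2)

Normalization requires ∫|ψ|² 4πρ² dρ = 1, integrated from 0 to ∞.
The angular integral contributes 4π, leaving ∫₀^∞ ρ²|ψ|² dρ.
Using ∫₀^∞ ρⁿ e^(−αρ) dρ = n!/αⁿ⁺¹, ∫|ψ|² 4πρ² dρ = A²·(8·π·a_0^3).
So A² = (8·π·a_0^3)^(−1).
With a_0 = 5.93: A² = 0.0001908 and A = 0.01381.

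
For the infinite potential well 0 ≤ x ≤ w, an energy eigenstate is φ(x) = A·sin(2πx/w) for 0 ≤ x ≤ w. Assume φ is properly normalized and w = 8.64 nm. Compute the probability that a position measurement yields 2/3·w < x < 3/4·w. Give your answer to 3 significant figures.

P ≈ 0.152

The probability is P = ∫ |φ|² dx over [2/3·w, 3/4·w].
The normalization integral ∫|φ|²dx over the whole domain equals w/2·A², and A² cancels in the ratio.
Let u = x/w; then A² and the length scale cancel, so P = ∫_{2/3}^{3/4} sin(2·π·u)^2 du ÷ ∫_{0}^{1} sin(2·π·u)^2 du.
With ∫ sin(2·π·u)^2 du = u/2 - sin(4·π·u)/(8·π) + C, the region integral is √(3)/(16·π) + 1/24 and the full one is 1/2.
This works out to P = (√(3)/8 + π/12)/π.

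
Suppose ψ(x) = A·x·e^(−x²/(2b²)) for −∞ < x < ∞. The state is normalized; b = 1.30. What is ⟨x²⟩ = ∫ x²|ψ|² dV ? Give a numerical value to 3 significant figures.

⟨x^2⟩ ≈ 2.54

The expectation value is the |ψ|²-weighted average of x^2: ∫ x^2|ψ|² dx.
Using the Gaussian integral ∫_{−∞}^{∞} e^(−αx²) dx = √(π/α), since the A² factors cancel between numerator and denominator, ⟨x²⟩ = 3·b^2/2.
With b = 1.30, ⟨x^2⟩ = 2.535.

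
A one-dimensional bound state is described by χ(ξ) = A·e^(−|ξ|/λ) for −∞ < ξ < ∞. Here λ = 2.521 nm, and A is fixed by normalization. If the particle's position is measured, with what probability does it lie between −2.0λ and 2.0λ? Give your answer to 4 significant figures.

The probability is P = ∫ |χ|² dξ over [−2.0λ, 2.0λ].
With A² fixed by ∫|χ|² = 1, i.e. A² = (λ)^(−1), substitute and integrate.
Both integrals are even about ξ = 0, so only the ξ ≥ 0 halves are needed (the factors of 2 cancel). Let u = ξ/λ; then A² and the length scale cancel, so P = ∫_{0}^{2.0} e^(-2·u) du ÷ ∫_{0}^{∞} e^(-2·u) du.
With ∫ e^(-2·u) du = -e^(-2·u)/2 + C, the region integral is 1/2 - e^(-4)/2 and the full one is 1/2.
Taking the ratio, P = 0.98168.

P ≈ 0.9817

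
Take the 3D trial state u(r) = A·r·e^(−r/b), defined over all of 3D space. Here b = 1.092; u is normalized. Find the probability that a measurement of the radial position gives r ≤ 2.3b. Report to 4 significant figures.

P ≈ 0.4868

With dV = 4πr²dr, the probability is ∫|u|² dV over r ≤ 2.3b.
The full normalization integral is A²·[3·π·b^5] = 1, fixing A².
In terms of t = r/b (A², 4π and the length scale all cancel between numerator and denominator), P = [∫_{0}^{2.3} t^4·e^(-2·t) dt] / [∫_{0}^{∞} t^4·e^(-2·t) dt].
An antiderivative of t^4·e^(-2·t) is -(t^4/2 + t^3 + 3·t^2/2 + 3·t/2 + 3/4)·e^(-2·t); evaluating from 0 to 2.3 gives ≈ 0.365074, while the full integral is 3/4.
This evaluates to P = 0.48677.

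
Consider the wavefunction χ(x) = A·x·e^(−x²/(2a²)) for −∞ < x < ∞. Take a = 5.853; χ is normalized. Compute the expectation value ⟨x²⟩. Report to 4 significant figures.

⟨x^2⟩ ≈ 51.39

⟨x²⟩ = ∫ x^2 |χ|² dx over the full domain.
Since the A² factors cancel between numerator and denominator, ⟨x²⟩ = 3·a^2/2.
Putting a = 5.853 gives 51.386.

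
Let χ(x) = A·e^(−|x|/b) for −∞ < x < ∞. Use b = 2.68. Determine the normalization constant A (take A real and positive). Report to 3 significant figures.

A ≈ 0.611

Require ∫ |χ|² dx = 1 over the whole domain.
Recall ∫₀^∞ x^m e^(−x/β) dx = m!·β^(m+1), with χ = A·e^(−|x|/b), the integral evaluates to A²·[b].
Hence A² = 1/[b].
Substituting b = 2.68 gives A² = 0.3731, so A = 0.6108.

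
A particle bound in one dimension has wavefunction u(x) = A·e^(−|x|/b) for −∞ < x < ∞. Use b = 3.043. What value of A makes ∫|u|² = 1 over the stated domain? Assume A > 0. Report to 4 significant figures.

A ≈ 0.5733

The normalization condition is ∫|u|² dx = 1 from −∞ to ∞.
∫|u|² dx = A²·(b).
So A² = (b)^(−1).
Substituting b = 3.043 gives A² = 0.32862, so A = 0.57326.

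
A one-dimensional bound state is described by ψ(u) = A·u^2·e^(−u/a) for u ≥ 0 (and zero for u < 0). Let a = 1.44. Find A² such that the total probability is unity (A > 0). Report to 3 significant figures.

A^2 ≈ 0.215

Require ∫ |ψ|² du = 1 over the whole domain.
With ∫₀^∞ u^4 e^(−αu) du = 4!/α^5, the integral (without the A² prefactor) comes out to 3·a^5/4.
So A² = (3·a^5/4)^(−1).
With a = 1.44: A² = 0.2153 and A = 0.4640.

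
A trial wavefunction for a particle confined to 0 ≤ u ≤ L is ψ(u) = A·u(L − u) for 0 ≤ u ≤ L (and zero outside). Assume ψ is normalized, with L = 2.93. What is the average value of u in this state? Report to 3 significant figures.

⟨u⟩ ≈ 1.47

⟨u⟩ = ∫ u |ψ|² du over the full domain.
The ratio of the moment integral to the normalization integral gives ⟨u⟩ = L/2.
With L = 2.93, ⟨u⟩ = 1.465.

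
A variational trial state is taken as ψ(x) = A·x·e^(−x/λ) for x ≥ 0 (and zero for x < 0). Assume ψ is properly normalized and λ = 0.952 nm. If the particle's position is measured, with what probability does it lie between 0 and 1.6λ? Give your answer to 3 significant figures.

The probability is P = ∫ |ψ|² dx over [0, 1.6λ].
With A² fixed by ∫|ψ|² = 1, i.e. A² = (λ^3/4)^(−1), substitute and integrate.
In terms of u = x/λ (A² and the length scale cancel between numerator and denominator), P = [∫_{0}^{1.6} u^2·e^(-2·u) du] / [∫_{0}^{∞} u^2·e^(-2·u) du].
With ∫ u^2·e^(-2·u) du = -(2·u^2 + 2·u + 1)·e^(-2·u)/4 + C, the region integral is 1/4 - 233·e^(-16/5)/100 and the full one is 1/4.
Taking the ratio, P = 0.6201.

P ≈ 0.620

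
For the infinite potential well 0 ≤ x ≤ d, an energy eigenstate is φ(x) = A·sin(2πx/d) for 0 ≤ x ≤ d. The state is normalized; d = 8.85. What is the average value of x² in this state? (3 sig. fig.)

By definition ⟨x²⟩ = ∫ x^2 |φ(x)|² dx.
Using sin²θ = (1 − cos 2θ)/2, evaluating both integrals, ⟨x²⟩ = -d^2/(8·π^2) + d^2/3.
Putting d = 8.85 gives 25.12.

⟨x^2⟩ ≈ 25.1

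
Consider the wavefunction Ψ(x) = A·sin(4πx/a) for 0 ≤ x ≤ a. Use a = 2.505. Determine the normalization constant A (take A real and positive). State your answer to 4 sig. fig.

A ≈ 0.8935

Normalization requires ∫|Ψ|² dx = 1, integrated from 0 to a.
Carrying out the integral gives A² · a/2.
So A² = (a/2)^(−1).
Plugging in a = 2.505 yields A = 0.89353.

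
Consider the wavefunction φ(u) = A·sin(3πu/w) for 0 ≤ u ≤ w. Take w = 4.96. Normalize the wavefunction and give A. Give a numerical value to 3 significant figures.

A ≈ 0.635

Require ∫ |φ|² du = 1 over the whole domain.
The integral (without the A² prefactor) comes out to w/2.
Plugging in w = 4.96 yields A = 0.6350.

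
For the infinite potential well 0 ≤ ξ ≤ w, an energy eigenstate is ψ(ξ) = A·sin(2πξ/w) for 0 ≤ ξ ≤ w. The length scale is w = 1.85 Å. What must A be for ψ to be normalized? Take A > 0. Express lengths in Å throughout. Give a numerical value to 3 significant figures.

Require ∫ |ψ|² dξ = 1 over the whole domain.
Carrying out the integral gives A² · w/2.
Hence A² = 1/[w/2].
With w = 1.85: A² = 1.081 and A = 1.040.

A ≈ 1.04 Å^(-1/2)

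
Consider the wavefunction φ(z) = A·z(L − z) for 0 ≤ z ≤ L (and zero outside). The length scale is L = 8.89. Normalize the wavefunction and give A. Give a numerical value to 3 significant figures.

Normalization requires ∫|φ|² dz = 1, integrated from 0 to L.
Expanding the polynomial and integrating term by term, carrying out the integral gives A² · L^5/30.
Setting this equal to 1 gives A² = 1/(L^5/30).
Plugging in L = 8.89 yields A = 0.02324.

A ≈ 0.0232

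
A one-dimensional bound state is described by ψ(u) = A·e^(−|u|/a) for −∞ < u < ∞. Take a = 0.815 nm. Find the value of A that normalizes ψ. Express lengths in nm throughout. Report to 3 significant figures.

A ≈ 1.11 nm^(-1/2)

Require ∫ |ψ|² du = 1 over the whole domain.
The integral (without the A² prefactor) comes out to a.
Setting this equal to 1 gives A² = 1/(a).
Plugging in a = 0.815 yields A = 1.108.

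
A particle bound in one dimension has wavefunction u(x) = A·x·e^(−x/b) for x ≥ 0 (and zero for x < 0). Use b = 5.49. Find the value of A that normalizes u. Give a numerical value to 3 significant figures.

A ≈ 0.155

We need A² ∫|f|² dx = 1, taking the integral from 0 to ∞.
Using ∫₀^∞ xⁿ e^(−αx) dx = n!/αⁿ⁺¹, with u = A·x·e^(−x/b), the integral evaluates to A²·[b^3/4].
Hence A² = 1/[b^3/4].
Substituting b = 5.49 gives A² = 0.02417, so A = 0.1555.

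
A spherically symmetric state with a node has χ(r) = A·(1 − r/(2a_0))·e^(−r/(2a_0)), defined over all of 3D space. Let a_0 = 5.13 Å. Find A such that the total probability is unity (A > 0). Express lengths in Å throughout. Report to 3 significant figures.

We need A² ∫|f|² 4πr² dr = 1, taking the integral from 0 to ∞.
Carrying out the integral gives A² · 8·π·a_0^3.
Setting this equal to 1 gives A² = 1/(8·π·a_0^3).
Plugging in a_0 = 5.13 yields A = 0.01717.

A ≈ 0.0172 Å^(-3/2)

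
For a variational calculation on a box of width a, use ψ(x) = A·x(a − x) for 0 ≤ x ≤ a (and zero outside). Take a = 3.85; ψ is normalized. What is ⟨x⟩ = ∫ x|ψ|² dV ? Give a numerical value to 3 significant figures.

By definition ⟨x⟩ = ∫ x |ψ(x)|² dx.
Since the A² factors cancel between numerator and denominator, ⟨x⟩ = a/2.
Putting a = 3.85 gives 1.925.

⟨x⟩ ≈ 1.93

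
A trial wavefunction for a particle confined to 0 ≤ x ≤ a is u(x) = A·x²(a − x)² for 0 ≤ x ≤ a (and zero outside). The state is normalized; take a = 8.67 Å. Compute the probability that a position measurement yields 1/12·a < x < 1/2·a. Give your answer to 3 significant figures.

P = ∫_{1/12·a}^{1/2·a} |u(x)|² dx.
The normalization integral ∫|u|²dx over the whole domain equals a^9/630·A², and A² cancels in the ratio.
Substituting t = x/a, A² and the length scale cancel in the ratio: P = ∫_{1/12}^{1/2} t^4·(1 - t)^4 dt / ∫_{0}^{1} t^4·(1 - t)^4 dt.
Using ∫ t^4·(1 - t)^4 dt = t^5·(70·t^4 - 315·t^3 + 540·t^2 - 420·t + 126)/630, the numerator is ≈ 0.00079305 and the denominator is 1/630.
The result is P = 0.4996.

P ≈ 0.500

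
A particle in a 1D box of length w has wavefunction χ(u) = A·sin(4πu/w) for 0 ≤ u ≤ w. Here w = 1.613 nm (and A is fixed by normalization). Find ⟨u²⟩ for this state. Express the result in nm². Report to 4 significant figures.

⟨u^2⟩ ≈ 0.8590 nm^2

⟨u²⟩ = ∫ u^2 |χ|² du over the full domain.
Since the A² factors cancel between numerator and denominator, ⟨u²⟩ = -w^2/(32·π^2) + w^2/3.
With w = 1.613, ⟨u^2⟩ = 0.85902.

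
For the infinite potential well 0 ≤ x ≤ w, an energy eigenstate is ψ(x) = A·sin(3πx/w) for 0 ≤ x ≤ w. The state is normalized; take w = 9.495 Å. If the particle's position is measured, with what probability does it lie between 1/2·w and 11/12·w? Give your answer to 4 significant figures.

|ψ|² is the probability density, so P = ∫_{1/2·w}^{11/12·w} |ψ|² dx.
Since A² = 1/(w/2), this is the region integral divided by the full normalization integral.
In terms of u = x/w (A² and the length scale cancel between numerator and denominator), P = [∫_{1/2}^{11/12} sin(3·π·u)^2 du] / [∫_{0}^{1} sin(3·π·u)^2 du].
With ∫ sin(3·π·u)^2 du = u/2 - sin(6·π·u)/(12·π) + C, the region integral is 1/(12·π) + 5/24 and the full one is 1/2.
Taking the ratio, P = (2 + 5·π)/(12·π).

P ≈ 0.4697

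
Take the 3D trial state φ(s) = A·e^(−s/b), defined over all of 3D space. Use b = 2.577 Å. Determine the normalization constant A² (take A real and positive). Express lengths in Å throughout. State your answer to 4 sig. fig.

We need A² ∫|f|² 4πs² ds = 1, taking the integral from 0 to ∞.
(Spherical symmetry: dV = 4πs² ds.)
With ∫₀^∞ s^2 e^(−αs) ds = 2!/α^3, ∫|φ|² 4πs² ds = A²·(π·b^3).
So A² = (π·b^3)^(−1).
With b = 2.577: A² = 0.018600 and A = 0.13638.

A^2 ≈ 0.01860 Å^(-3)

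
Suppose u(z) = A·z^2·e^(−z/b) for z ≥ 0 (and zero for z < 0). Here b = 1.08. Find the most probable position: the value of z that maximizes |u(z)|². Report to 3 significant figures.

z ≈ 2.16

Differentiate |u(z)|² with respect to z and set to zero.
This gives z = 2·b.
With b = 1.08, the most probable position is 2.160.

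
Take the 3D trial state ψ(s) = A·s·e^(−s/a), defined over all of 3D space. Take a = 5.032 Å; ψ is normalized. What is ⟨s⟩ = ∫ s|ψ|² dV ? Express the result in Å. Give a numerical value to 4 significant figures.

⟨s⟩ = ∫ s |ψ|² 4πs² ds over the full domain.
Using ∫₀^∞ sⁿ e^(−αs) ds = n!/αⁿ⁺¹, the ratio of the moment integral to the normalization integral gives ⟨s⟩ = 5·a/2.
With a = 5.032, ⟨s⟩ = 12.580.

⟨s⟩ ≈ 12.58 Å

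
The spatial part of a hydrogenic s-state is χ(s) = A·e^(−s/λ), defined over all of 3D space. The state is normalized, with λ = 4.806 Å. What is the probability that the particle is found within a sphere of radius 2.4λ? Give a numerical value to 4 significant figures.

P ≈ 0.8575

Integrate the radial probability density 4πs²|χ|² over s ≤ 2.4λ.
The full normalization integral is A²·[π·λ^3] = 1, fixing A².
Let u = s/λ; then A², 4π and the length scale all cancel, so P = ∫_{0}^{2.4} u^2·e^(-2·u) du ÷ ∫_{0}^{∞} u^2·e^(-2·u) du.
With ∫ u^2·e^(-2·u) du = -(2·u^2 + 2·u + 1)·e^(-2·u)/4 + C, the region integral is 1/4 - 433·e^(-24/5)/100 and the full one is 1/4.
Taking the ratio yields P = 0.85746.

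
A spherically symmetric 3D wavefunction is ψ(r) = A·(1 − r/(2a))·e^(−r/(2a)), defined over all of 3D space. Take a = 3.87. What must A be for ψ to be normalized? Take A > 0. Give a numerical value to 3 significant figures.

The normalization condition is ∫|ψ|² 4πr² dr = 1 from 0 to ∞.
In 3D with spherical symmetry the volume element is 4πr² dr.
Using ∫₀^∞ rⁿ e^(−αr) dr = n!/αⁿ⁺¹, ∫|ψ|² 4πr² dr = A²·(8·π·a^3).
With a = 3.87: A² = 0.0006865 and A = 0.02620.

A ≈ 0.0262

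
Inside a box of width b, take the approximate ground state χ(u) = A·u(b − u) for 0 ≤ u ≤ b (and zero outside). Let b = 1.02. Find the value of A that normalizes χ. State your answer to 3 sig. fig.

Require ∫ |χ|² du = 1 over the whole domain.
Expanding the polynomial and integrating term by term, with χ = A·u(b − u), the integral evaluates to A²·[b^5/30].
So A² = (b^5/30)^(−1).
Plugging in b = 1.02 yields A = 5.213.

A ≈ 5.21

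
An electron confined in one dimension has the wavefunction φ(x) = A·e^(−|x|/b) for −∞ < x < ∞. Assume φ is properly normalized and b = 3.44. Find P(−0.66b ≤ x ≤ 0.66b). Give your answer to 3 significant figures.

|φ|² is the probability density, so P = ∫_{−0.66b}^{0.66b} |φ|² dx.
With A² fixed by ∫|φ|² = 1, i.e. A² = (b)^(−1), substitute and integrate.
By symmetry take twice the x ≥ 0 contribution in numerator and denominator; the 2's cancel. In terms of u = x/b (A² and the length scale cancel between numerator and denominator), P = [∫_{0}^{0.66} e^(-2·u) du] / [∫_{0}^{∞} e^(-2·u) du].
Using ∫ e^(-2·u) du = -e^(-2·u)/2, the numerator is 1/2 - e^(-33/25)/2 and the denominator is 1/2.
Evaluating gives P = 0.7329.

P ≈ 0.733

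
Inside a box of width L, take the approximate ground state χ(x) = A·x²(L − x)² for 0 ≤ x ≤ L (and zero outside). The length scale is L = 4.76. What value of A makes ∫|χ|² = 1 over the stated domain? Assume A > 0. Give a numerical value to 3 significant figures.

A ≈ 0.0224

Normalization requires ∫|χ|² dx = 1, integrated from 0 to L.
The integral (without the A² prefactor) comes out to L^9/630.
Setting this equal to 1 gives A² = 1/(L^9/630).
With L = 4.76: A² = 0.0005022 and A = 0.02241.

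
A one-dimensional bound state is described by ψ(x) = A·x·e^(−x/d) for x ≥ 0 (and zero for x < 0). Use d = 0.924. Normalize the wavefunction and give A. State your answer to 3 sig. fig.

We need A² ∫|f|² dx = 1, taking the integral from 0 to ∞.
∫|ψ|² dx = A²·(d^3/4).
With d = 0.924: A² = 5.070 and A = 2.252.

A ≈ 2.25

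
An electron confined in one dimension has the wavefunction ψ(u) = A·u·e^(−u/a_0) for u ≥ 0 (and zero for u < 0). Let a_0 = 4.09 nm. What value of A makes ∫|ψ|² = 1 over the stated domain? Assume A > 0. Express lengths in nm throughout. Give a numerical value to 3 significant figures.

A ≈ 0.242 nm^(-3/2)

Require ∫ |ψ|² du = 1 over the whole domain.
With ∫₀^∞ u^2 e^(−αu) du = 2!/α^3, with ψ = A·u·e^(−u/a_0), the integral evaluates to A²·[a_0^3/4].
Hence A² = 1/[a_0^3/4].
Plugging in a_0 = 4.09 yields A = 0.2418.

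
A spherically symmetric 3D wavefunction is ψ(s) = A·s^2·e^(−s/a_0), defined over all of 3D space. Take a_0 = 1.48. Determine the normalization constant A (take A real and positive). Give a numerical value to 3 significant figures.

A ≈ 0.0302

The normalization condition is ∫|ψ|² 4πs² ds = 1 from 0 to ∞.
Recall ∫₀^∞ s^m e^(−s/β) ds = m!·β^(m+1), the integral (without the A² prefactor) comes out to 45·π·a_0^7/2.
With a_0 = 1.48: A² = 0.0009096 and A = 0.03016.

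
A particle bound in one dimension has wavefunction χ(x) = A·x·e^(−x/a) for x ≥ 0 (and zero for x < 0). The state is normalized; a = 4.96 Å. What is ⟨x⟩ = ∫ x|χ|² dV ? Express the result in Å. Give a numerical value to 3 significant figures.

⟨x⟩ = ∫ x |χ|² dx over the full domain.
The ratio of the moment integral to the normalization integral gives ⟨x⟩ = 3·a/2.
Putting a = 4.96 gives 7.440.

⟨x⟩ ≈ 7.44 Å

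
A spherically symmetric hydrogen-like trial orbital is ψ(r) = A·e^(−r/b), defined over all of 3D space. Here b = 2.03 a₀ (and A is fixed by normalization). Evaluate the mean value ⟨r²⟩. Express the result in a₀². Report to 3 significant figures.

The expectation value is the |ψ|²-weighted average of r^2: ∫ r^2|ψ|² 4πr² dr.
Since the A² factors cancel between numerator and denominator, ⟨r²⟩ = 3·b^2.
With b = 2.03, ⟨r^2⟩ = 12.36.

⟨r^2⟩ ≈ 12.4 a₀^2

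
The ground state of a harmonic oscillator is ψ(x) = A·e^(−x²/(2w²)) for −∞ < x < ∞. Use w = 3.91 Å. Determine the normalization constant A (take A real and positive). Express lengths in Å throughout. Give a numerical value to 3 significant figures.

A ≈ 0.380 Å^(-1/2)

Normalization requires ∫|ψ|² dx = 1, integrated from −∞ to ∞.
With ψ = A·e^(−x²/(2w²)), the integral evaluates to A²·[√(π)·w].
Hence A² = 1/[√(π)·w].
With w = 3.91: A² = 0.1443 and A = 0.3799.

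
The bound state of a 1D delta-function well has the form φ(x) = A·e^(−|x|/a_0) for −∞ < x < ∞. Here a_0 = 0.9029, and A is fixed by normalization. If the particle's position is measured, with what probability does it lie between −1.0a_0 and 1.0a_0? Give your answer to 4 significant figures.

|φ|² is the probability density, so P = ∫_{−1.0a_0}^{1.0a_0} |φ|² dx.
Since A² = 1/(a_0), this is the region integral divided by the full normalization integral.
By symmetry take twice the x ≥ 0 contribution in numerator and denominator; the 2's cancel. Substituting u = x/a_0, A² and the length scale cancel in the ratio: P = ∫_{0}^{1.0} e^(-2·u) du / ∫_{0}^{∞} e^(-2·u) du.
Using ∫ e^(-2·u) du = -e^(-2·u)/2, the numerator is 1/2 - e^(-2)/2 and the denominator is 1/2.
This works out to P = 0.86466.

P ≈ 0.8647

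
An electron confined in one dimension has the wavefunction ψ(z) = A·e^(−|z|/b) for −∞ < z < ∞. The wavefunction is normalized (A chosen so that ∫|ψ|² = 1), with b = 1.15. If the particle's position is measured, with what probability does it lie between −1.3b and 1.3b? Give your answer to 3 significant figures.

P = ∫_{−1.3b}^{1.3b} |ψ(z)|² dz.
With A² fixed by ∫|ψ|² = 1, i.e. A² = (b)^(−1), substitute and integrate.
Both integrals are even about z = 0, so only the z ≥ 0 halves are needed (the factors of 2 cancel). Substituting u = z/b, A² and the length scale cancel in the ratio: P = ∫_{0}^{1.3} e^(-2·u) du / ∫_{0}^{∞} e^(-2·u) du.
An antiderivative of e^(-2·u) is -e^(-2·u)/2; evaluating from 0 to 1.3 gives 1/2 - e^(-13/5)/2, while the full integral is 1/2.
This works out to P = 0.9257.

P ≈ 0.926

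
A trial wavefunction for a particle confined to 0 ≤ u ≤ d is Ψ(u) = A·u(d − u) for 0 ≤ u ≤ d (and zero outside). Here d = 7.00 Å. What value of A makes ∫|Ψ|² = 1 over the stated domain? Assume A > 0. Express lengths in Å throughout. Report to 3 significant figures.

Normalization requires ∫|Ψ|² du = 1, integrated from 0 to d.
Expanding the polynomial and integrating term by term, the integral (without the A² prefactor) comes out to d^5/30.
Hence A² = 1/[d^5/30].
Plugging in d = 7.00 yields A = 0.04225.

A ≈ 0.0422 Å^(-5/2)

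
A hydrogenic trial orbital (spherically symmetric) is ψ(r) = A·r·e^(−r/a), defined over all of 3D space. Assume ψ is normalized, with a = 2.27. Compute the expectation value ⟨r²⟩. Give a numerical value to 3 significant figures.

⟨r^2⟩ ≈ 38.6

The expectation value is the |ψ|²-weighted average of r^2: ∫ r^2|ψ|² 4πr² dr.
The ratio of the moment integral to the normalization integral gives ⟨r²⟩ = 15·a^2/2.
Putting a = 2.27 gives 38.65.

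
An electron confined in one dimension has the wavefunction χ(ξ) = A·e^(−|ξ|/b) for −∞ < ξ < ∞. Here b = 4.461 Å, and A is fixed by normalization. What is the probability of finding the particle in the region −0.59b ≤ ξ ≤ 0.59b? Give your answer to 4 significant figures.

P ≈ 0.6927

The probability is P = ∫ |χ|² dξ over [−0.59b, 0.59b].
Since A² = 1/(b), this is the region integral divided by the full normalization integral.
By symmetry take twice the ξ ≥ 0 contribution in numerator and denominator; the 2's cancel. Let u = ξ/b; then A² and the length scale cancel, so P = ∫_{0}^{0.59} e^(-2·u) du ÷ ∫_{0}^{∞} e^(-2·u) du.
With ∫ e^(-2·u) du = -e^(-2·u)/2 + C, the region integral is 1/2 - e^(-59/50)/2 and the full one is 1/2.
Taking the ratio, P = 0.69272.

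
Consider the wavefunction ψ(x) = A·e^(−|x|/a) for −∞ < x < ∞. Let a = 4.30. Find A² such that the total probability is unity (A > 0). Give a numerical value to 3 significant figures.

We need A² ∫|f|² dx = 1, taking the integral from −∞ to ∞.
Recall ∫₀^∞ x^m e^(−x/β) dx = m!·β^(m+1), the integral (without the A² prefactor) comes out to a.
So A² = (a)^(−1).
With a = 4.30: A² = 0.2326 and A = 0.4822.

A^2 ≈ 0.233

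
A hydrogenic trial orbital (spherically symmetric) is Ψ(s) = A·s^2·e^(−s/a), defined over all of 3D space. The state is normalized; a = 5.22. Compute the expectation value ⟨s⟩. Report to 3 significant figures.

⟨s⟩ = ∫ s |Ψ|² 4πs² ds over the full domain.
Recall ∫₀^∞ s^m e^(−s/β) ds = m!·β^(m+1), evaluating both integrals, ⟨s⟩ = 7·a/2.
With a = 5.22, ⟨s⟩ = 18.27.

⟨s⟩ ≈ 18.3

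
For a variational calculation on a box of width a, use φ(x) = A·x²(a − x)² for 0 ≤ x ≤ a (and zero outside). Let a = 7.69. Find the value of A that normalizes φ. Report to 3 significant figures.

A ≈ 0.00259

We need A² ∫|f|² dx = 1, taking the integral from 0 to a.
∫|φ|² dx = A²·(a^9/630).
Setting this equal to 1 gives A² = 1/(a^9/630).
Plugging in a = 7.69 yields A = 0.002588.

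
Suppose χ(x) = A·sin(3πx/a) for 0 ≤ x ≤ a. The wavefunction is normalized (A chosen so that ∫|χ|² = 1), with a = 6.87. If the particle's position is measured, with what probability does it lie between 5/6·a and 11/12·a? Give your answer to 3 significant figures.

P ≈ 0.136

P = ∫_{5/6·a}^{11/12·a} |χ(x)|² dx.
With A² fixed by ∫|χ|² = 1, i.e. A² = (a/2)^(−1), substitute and integrate.
Substituting u = x/a, A² and the length scale cancel in the ratio: P = ∫_{5/6}^{11/12} sin(3·π·u)^2 du / ∫_{0}^{1} sin(3·π·u)^2 du.
With ∫ sin(3·π·u)^2 du = u/2 - sin(6·π·u)/(12·π) + C, the region integral is 1/(12·π) + 1/24 and the full one is 1/2.
The result is P = (2 + π)/(12·π).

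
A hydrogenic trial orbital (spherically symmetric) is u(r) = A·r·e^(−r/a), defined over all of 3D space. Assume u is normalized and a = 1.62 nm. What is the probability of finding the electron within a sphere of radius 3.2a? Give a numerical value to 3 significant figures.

Integrate the radial probability density 4πr²|u|² over r ≤ 3.2a.
Normalization gives A² = 1/(3·π·a^5).
Substituting t = r/a, A², 4π and the length scale all cancel in the ratio: P = ∫_{0}^{3.2} t^4·e^(-2·t) dt / ∫_{0}^{∞} t^4·e^(-2·t) dt.
An antiderivative of t^4·e^(-2·t) is -(t^4/2 + t^3 + 3·t^2/2 + 3·t/2 + 3/4)·e^(-2·t); evaluating from 0 to 3.2 gives ≈ 0.57370, while the full integral is 3/4.
Taking the ratio yields P = 0.7649.

P ≈ 0.765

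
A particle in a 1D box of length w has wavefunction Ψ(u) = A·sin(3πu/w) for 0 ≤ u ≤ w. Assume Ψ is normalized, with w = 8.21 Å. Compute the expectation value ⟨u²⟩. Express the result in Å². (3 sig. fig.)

⟨u^2⟩ ≈ 22.1 Å^2

By definition ⟨u²⟩ = ∫ u^2 |Ψ(u)|² du.
With ∫₀^w sin²(nπu/w) du = w/2, since the A² factors cancel between numerator and denominator, ⟨u²⟩ = -w^2/(18·π^2) + w^2/3.
Putting w = 8.21 gives 22.09.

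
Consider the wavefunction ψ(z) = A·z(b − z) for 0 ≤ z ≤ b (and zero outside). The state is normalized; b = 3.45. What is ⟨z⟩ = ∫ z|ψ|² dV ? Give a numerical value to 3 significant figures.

⟨z⟩ = ∫ z |ψ|² dz over the full domain.
Expanding the polynomial and integrating term by term, since the A² factors cancel between numerator and denominator, ⟨z⟩ = b/2.
With b = 3.45, ⟨z⟩ = 1.725.

⟨z⟩ ≈ 1.73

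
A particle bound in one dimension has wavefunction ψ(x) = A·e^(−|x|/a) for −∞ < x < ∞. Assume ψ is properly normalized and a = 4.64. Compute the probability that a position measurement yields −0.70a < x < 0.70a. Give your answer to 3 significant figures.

The probability is P = ∫ |ψ|² dx over [−0.70a, 0.70a].
Since A² = 1/(a), this is the region integral divided by the full normalization integral.
By symmetry take twice the x ≥ 0 contribution in numerator and denominator; the 2's cancel. Let u = x/a; then A² and the length scale cancel, so P = ∫_{0}^{0.70} e^(-2·u) du ÷ ∫_{0}^{∞} e^(-2·u) du.
With ∫ e^(-2·u) du = -e^(-2·u)/2 + C, the region integral is 1/2 - e^(-7/5)/2 and the full one is 1/2.
Taking the ratio, P = 0.7534.

P ≈ 0.753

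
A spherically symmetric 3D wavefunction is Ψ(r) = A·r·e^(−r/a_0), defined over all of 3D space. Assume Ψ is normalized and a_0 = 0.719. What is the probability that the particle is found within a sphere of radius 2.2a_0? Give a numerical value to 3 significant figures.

P ≈ 0.449

With dV = 4πr²dr, the probability is ∫|Ψ|² dV over r ≤ 2.2a_0.
The full normalization integral is A²·[3·π·a_0^5] = 1, fixing A².
Let u = r/a_0; then A², 4π and the length scale all cancel, so P = ∫_{0}^{2.2} u^4·e^(-2·u) du ÷ ∫_{0}^{∞} u^4·e^(-2·u) du.
Using ∫ u^4·e^(-2·u) du = -(u^4/2 + u^3 + 3·u^2/2 + 3·u/2 + 3/4)·e^(-2·u), the numerator is ≈ 0.33661 and the denominator is 3/4.
This evaluates to P = 0.4488.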